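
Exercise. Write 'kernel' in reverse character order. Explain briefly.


Reverse 'kernel' character by character: 'lenrek'.

lenrek


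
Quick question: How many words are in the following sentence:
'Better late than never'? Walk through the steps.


Split into words: Better | late | than | never = 4 words.

4


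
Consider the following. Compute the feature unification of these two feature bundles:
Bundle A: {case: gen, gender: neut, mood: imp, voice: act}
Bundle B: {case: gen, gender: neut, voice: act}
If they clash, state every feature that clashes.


Compare features:
case: A=gen vs B=gen -> unified: gen
gender: A=neut vs B=neut -> unified: neut
mood: A=imp vs B=_ -> unified: imp
voice: A=act vs B=act -> unified: act
No clashes found.

Unified: {case: gen, gender: neut, mood: imp, voice: act}


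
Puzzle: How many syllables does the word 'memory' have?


Break 'memory' into syllables: mem-o-ry -> mem | o | ry = 3 syllables

3 syllables


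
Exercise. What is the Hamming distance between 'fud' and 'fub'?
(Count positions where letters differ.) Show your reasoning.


Alignment:
Position 1: 'f' vs 'f' = match
Position 2: 'u' vs 'u' = match
Position 3: 'd' vs 'b' = DIFFER
Total differences: 1

1


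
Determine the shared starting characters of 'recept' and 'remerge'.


Compare from the start: 2 characters match: 're'. Mismatch at position 3: 'c' vs 'm'.

re


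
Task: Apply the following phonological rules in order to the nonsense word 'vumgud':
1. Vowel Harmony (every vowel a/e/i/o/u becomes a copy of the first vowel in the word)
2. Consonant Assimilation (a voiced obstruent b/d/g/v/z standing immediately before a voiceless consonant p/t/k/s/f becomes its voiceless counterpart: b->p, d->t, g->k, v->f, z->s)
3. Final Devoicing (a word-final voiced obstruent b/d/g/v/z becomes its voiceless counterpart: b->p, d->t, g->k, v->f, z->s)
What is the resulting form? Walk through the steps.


Starting form: 'vumgud'
Rule 1: Vowel Harmony: all vowels already match. No change.
Rule 2: Consonant Assimilation: no voiced obstruent (b/d/g/v/z) stands immediately before a voiceless consonant (p/t/k/s/f). No change.
Rule 3: Final Devoicing: word-final voiced obstruent 'd' becomes voiceless 't'. 'vumgud' -> 'vumgut'
Final form: 'vumgut'

vumgut


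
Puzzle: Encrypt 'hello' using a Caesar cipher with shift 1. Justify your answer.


Shift each letter by 1: h -> i, e -> f, l -> m, l -> m, o -> p. Result: 'ifmmp'.

ifmmp


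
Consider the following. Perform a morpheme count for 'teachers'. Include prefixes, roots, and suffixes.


Decomposition: teach (root) + -er (suffix) + -s (plural) = 3 morpheme(s)

3 morphemes


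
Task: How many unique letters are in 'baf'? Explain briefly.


Unique letters in 'baf': {a, b, f} = 3 distinct letters.

3


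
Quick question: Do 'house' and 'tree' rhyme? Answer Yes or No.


Rime (stressed vowel + following sounds) of 'house': -ouse = /aʊs/
Rime of 'tree': -ee = /iː/
/aʊs/ and /iː/ are different ending sounds, so the words do not rhyme.

No


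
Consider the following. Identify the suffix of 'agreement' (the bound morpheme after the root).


The word 'agreement' = 'agree' (root) + '-ment' (suffix). The suffix is '-ment'.

ment


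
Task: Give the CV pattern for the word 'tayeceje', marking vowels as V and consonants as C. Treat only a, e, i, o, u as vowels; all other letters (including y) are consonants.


Letter mapping: t = C, a = V, y = C, e = V, c = C, e = V, j = C, e = V.

CVCVCVCV


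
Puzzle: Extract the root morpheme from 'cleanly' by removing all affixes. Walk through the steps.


Remove suffix '-ly' from 'cleanly' to get root 'clean'.

clean


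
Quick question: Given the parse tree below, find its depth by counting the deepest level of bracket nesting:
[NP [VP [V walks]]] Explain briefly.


Count bracket nesting levels:
'[' at pos 0: depth = 1
'[' at pos 4: depth = 2
'[' at pos 8: depth = 3
Maximum depth reached: 3

3


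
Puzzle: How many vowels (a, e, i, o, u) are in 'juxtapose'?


Vowels in 'juxtapose': u, a, o, e = 4 vowels.

4


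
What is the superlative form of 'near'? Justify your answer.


Apply superlative formation (add -est): 'near' -> 'nearest'.

nearest


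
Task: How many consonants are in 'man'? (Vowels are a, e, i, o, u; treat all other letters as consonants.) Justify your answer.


Consonants in 'man': m, n = 2 consonants.

2


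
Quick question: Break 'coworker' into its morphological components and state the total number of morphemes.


Step 1: Identify prefix: 'co' (meaning: together)
Step 2: Identify root: 'work'
Step 3: Identify suffix(es): 'er'
Decomposition: co- (prefix: together) + work (root) + -er (suffix: one who)
Total morphemes: 3

3 morphemes (co- (prefix: together) + work (root) + -er (suffix: one who))


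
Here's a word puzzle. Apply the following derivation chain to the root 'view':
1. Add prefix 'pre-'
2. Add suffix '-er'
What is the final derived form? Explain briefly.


Step 1: Add prefix 'pre-' to 'view' = 'preview'
Step 2: Add suffix '-er' to 'preview' = 'previewer'

previewer


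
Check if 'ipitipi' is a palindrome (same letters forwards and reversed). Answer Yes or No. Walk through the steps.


Forward: 'ipitipi'
Reversed: 'ipitipi'
They are identical.

Yes


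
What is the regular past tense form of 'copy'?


Apply rule: Change -y to -ied. 'copy' becomes 'copied'.

copied


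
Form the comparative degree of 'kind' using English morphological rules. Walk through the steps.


Apply comparative formation (add -er): 'kind' -> 'kinder'.

kinder


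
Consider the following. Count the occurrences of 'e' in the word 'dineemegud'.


Letter 'e' in 'dineemegud': found at position(s) 4, 5, 7 = 3 occurrence(s).

3


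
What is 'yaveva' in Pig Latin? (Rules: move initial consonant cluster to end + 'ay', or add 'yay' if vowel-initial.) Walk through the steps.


'yaveva': move consonant cluster 'y' to end and add 'ay': 'avevayay'.

avevayay


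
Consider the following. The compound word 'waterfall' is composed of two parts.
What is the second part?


Split 'waterfall' into 'water' + 'fall'. The second part is 'fall'.

fall


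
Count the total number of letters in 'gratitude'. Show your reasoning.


Spell out 'gratitude' and number each letter: g(1), r(2), a(3), t(4), i(5), t(6), u(7), d(8), e(9). Total: 9 letters.

9


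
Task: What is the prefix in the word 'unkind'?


The word 'unkind' = 'un' (prefix) + 'kind' (root). The prefix is 'un'.

un


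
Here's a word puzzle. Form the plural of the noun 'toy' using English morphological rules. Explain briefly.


Apply rule: Add -s. 'toy' becomes 'toys'.

toys


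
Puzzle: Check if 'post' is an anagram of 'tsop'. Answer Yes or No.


Sorted letters of 'post': 'opst'
Sorted letters of 'tsop': 'opst'
They match.

Yes


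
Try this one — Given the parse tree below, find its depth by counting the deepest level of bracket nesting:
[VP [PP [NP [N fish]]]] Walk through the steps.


Count bracket nesting levels:
'[' at pos 0: depth = 1
'[' at pos 4: depth = 2
'[' at pos 8: depth = 3
'[' at pos 12: depth = 4
Maximum depth reached: 4

4


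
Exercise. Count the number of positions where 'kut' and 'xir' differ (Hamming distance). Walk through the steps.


Alignment:
Position 1: 'k' vs 'x' = DIFFER
Position 2: 'u' vs 'i' = DIFFER
Position 3: 't' vs 'r' = DIFFER
Total differences: 3

3


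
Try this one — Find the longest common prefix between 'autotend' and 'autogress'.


Compare from the start: 4 characters match: 'auto'. Mismatch at position 5: 't' vs 'g'.

auto


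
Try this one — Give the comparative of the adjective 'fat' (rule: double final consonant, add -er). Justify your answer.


Apply comparative formation (double final consonant, add -er): 'fat' -> 'fatter'.

fatter


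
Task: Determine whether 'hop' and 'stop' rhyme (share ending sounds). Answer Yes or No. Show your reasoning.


Rime (stressed vowel + following sounds) of 'hop': -op = /ɒp/
Rime of 'stop': -op = /ɒp/
/ɒp/ and /ɒp/ are the same ending sound, so the words rhyme.

Yes


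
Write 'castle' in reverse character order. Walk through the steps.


Reverse 'castle' character by character: 'eltsac'.

eltsac


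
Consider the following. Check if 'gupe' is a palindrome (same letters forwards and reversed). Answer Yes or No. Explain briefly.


Forward: 'gupe'
Reversed: 'epug'
They differ.

No


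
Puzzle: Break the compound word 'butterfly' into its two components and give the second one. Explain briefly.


Split 'butterfly' into 'butter' + 'fly'. The second part is 'fly'.

fly


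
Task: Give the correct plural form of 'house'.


Apply rule: Add -s. 'house' becomes 'houses'.

houses


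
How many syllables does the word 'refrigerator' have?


Break 'refrigerator' into syllables: re-frig-er-a-tor -> re | frig | er | a | tor = 5 syllables

5 syllables


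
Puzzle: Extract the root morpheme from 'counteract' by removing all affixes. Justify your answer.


Remove prefix 'counter' from 'counteract' to get root 'act'.

act


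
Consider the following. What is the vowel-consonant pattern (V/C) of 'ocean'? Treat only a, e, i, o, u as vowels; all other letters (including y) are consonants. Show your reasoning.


Letter mapping: o = V, c = C, e = V, a = V, n = C.

VCVVC


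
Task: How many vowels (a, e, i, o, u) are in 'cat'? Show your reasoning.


Vowels in 'cat': a = 1 vowels.

1


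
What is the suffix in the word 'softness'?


The word 'softness' = 'soft' (root) + '-ness' (suffix). The suffix is '-ness'.

ness


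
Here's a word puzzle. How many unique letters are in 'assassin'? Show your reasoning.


Unique letters in 'assassin': {a, i, n, s} = 4 distinct letters.

4


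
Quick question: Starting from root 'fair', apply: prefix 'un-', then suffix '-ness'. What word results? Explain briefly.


Step 1: Add prefix 'un-' to 'fair' = 'unfair'
Step 2: Add suffix '-ness' to 'unfair' = 'unfairness'

unfairness


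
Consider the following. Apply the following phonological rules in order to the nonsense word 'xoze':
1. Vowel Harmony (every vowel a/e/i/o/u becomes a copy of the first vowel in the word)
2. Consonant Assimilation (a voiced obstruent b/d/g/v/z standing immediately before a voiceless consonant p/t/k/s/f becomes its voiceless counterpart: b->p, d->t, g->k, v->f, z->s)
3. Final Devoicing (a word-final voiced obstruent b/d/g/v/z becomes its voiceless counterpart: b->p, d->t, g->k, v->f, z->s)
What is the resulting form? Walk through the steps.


Starting form: 'xoze'
Rule 1: Vowel Harmony: all vowels become 'o' (matching first vowel). 'xoze' -> 'xozo'
Rule 2: Consonant Assimilation: no voiced obstruent (b/d/g/v/z) stands immediately before a voiceless consonant (p/t/k/s/f). No change.
Rule 3: Final Devoicing: the word ends in the vowel 'o', not a consonant. No change.
Final form: 'xozo'

xozo


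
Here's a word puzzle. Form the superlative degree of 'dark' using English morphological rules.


Apply superlative formation (add -est): 'dark' -> 'darkest'.

darkest


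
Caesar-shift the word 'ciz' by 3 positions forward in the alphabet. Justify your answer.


Shift each letter by 3: c -> f, i -> l, z -> c. Result: 'flc'.

flc


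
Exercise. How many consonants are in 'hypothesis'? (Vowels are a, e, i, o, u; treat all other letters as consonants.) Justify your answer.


Consonants in 'hypothesis': h, y, p, t, h, s, s = 7 consonants.

7


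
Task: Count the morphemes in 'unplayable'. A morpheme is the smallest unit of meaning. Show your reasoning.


Decomposition: un- (prefix) + play (root) + -able (suffix) = 3 morpheme(s)

3 morphemes


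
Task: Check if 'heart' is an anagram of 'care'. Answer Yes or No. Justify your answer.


Sorted letters of 'heart': 'aehrt'
Sorted letters of 'care': 'acer'
They do not match.

No


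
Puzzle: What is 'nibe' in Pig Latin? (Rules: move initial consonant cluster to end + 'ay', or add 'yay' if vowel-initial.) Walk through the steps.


'nibe': move consonant cluster 'n' to end and add 'ay': 'ibenay'.

ibenay


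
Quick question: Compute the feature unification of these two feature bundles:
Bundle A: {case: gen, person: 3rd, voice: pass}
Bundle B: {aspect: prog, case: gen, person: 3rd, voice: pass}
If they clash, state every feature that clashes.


Compare features:
aspect: A=_ vs B=prog -> unified: prog
case: A=gen vs B=gen -> unified: gen
person: A=3rd vs B=3rd -> unified: 3rd
voice: A=pass vs B=pass -> unified: pass
No clashes found.

Unified: {aspect: prog, case: gen, person: 3rd, voice: pass}


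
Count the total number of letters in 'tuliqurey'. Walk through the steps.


Spell out 'tuliqurey' and number each letter: t(1), u(2), l(3), i(4), q(5), u(6), r(7), e(8), y(9). Total: 9 letters.

9


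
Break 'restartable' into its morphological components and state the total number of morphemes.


Step 1: Identify prefix: 're' (meaning: again)
Step 2: Identify root: 'start'
Step 3: Identify suffix(es): 'able'
Decomposition: re- (prefix: again) + start (root) + -able (suffix: capable of)
Total morphemes: 3

3 morphemes (re- (prefix: again) + start (root) + -able (suffix: capable of))


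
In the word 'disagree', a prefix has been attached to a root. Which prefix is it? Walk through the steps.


The word 'disagree' = 'dis' (prefix) + 'agree' (root). The prefix is 'dis'.

dis


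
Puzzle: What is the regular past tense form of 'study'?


Apply rule: Change -y to -ied. 'study' becomes 'studied'.

studied


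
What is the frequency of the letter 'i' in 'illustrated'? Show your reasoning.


Letter 'i' in 'illustrated': found at position(s) 1 = 1 occurrence(s).

1


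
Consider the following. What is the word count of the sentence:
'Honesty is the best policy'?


Split into words: Honesty | is | the | best | policy = 5 words.

5


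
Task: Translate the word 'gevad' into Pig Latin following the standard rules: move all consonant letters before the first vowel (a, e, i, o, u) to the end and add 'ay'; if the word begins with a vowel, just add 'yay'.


'gevad': move consonant cluster 'g' to end and add 'ay': 'evadgay'.

evadgay


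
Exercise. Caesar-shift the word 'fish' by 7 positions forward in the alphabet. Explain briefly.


Shift each letter by 7: f -> m, i -> p, s -> z, h -> o. Result: 'mpzo'.

mpzo


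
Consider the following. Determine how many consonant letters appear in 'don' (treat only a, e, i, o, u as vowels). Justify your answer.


Consonants in 'don': d, n = 2 consonants.

2


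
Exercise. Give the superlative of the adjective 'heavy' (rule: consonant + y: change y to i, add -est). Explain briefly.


Apply superlative formation (consonant + y: change y to i, add -est): 'heavy' -> 'heaviest'.

heaviest


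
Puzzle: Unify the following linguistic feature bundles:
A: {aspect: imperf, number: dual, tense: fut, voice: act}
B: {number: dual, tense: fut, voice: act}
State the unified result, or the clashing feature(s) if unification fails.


Compare features:
aspect: A=imperf vs B=_ -> unified: imperf
number: A=dual vs B=dual -> unified: dual
tense: A=fut vs B=fut -> unified: fut
voice: A=act vs B=act -> unified: act
No clashes found.

Unified: {aspect: imperf, number: dual, tense: fut, voice: act}


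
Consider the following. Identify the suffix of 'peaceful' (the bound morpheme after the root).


The word 'peaceful' = 'peace' (root) + '-ful' (suffix). The suffix is '-ful'.

ful


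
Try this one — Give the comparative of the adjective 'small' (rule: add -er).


Apply comparative formation (add -er): 'small' -> 'smaller'.

smaller


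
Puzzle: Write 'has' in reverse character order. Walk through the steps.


Reverse 'has' character by character: 'sah'.

sah


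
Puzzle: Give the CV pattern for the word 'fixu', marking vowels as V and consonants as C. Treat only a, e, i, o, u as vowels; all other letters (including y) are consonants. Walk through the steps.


Letter mapping: f = C, i = V, x = C, u = V.

CVCV


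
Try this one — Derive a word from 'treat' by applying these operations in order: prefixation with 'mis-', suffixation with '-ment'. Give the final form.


Step 1: Add prefix 'mis-' to 'treat' = 'mistreat'
Step 2: Add suffix '-ment' to 'mistreat' = 'mistreatment'

mistreatment


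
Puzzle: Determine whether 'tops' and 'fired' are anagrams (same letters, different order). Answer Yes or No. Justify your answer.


Sorted letters of 'tops': 'opst'
Sorted letters of 'fired': 'defir'
They do not match.

No


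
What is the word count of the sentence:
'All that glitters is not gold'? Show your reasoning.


Split into words: All | that | glitters | is | not | gold = 6 words.

6


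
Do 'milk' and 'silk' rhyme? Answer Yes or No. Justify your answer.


Rime (stressed vowel + following sounds) of 'milk': -ilk = /ɪlk/
Rime of 'silk': -ilk = /ɪlk/
/ɪlk/ and /ɪlk/ are the same ending sound, so the words rhyme.

Yes


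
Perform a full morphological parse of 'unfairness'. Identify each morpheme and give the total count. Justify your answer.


Step 1: Identify prefix: 'un' (meaning: not/reverse)
Step 2: Identify root: 'fair'
Step 3: Identify suffix(es): 'ness'
Decomposition: un- (prefix: not/reverse) + fair (root) + -ness (suffix: state of)
Total morphemes: 3

3 morphemes (un- (prefix: not/reverse) + fair (root) + -ness (suffix: state of))


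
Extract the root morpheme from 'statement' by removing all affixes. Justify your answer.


Remove suffix '-ment' from 'statement' to get root 'state'.

state


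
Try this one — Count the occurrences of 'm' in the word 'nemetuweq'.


Letter 'm' in 'nemetuweq': found at position(s) 3 = 1 occurrence(s).

1


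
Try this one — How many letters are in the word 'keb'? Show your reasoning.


Spell out 'keb' and number each letter: k(1), e(2), b(3). Total: 3 letters.

3


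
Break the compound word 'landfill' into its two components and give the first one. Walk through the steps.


Split 'landfill' into 'land' + 'fill'. The first part is 'land'.

land


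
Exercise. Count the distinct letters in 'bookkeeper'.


Unique letters in 'bookkeeper': {b, e, k, o, p, r} = 6 distinct letters.

6


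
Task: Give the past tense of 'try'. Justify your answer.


Apply rule: Change -y to -ied. 'try' becomes 'tried'.

tried


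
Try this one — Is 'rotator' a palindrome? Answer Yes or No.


Forward: 'rotator'
Reversed: 'rotator'
They are identical.

Yes


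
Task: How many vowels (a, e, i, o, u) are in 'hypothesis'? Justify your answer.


Vowels in 'hypothesis': o, e, i = 3 vowels.

3


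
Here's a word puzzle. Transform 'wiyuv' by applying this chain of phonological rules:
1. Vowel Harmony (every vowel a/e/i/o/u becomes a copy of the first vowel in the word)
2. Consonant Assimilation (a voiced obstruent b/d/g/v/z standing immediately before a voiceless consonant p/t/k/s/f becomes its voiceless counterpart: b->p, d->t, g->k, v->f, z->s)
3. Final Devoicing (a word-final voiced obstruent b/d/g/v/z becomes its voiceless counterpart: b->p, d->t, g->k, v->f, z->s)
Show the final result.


Starting form: 'wiyuv'
Rule 1: Vowel Harmony: all vowels become 'i' (matching first vowel). 'wiyuv' -> 'wiyiv'
Rule 2: Consonant Assimilation: no voiced obstruent (b/d/g/v/z) stands immediately before a voiceless consonant (p/t/k/s/f). No change.
Rule 3: Final Devoicing: word-final voiced obstruent 'v' becomes voiceless 'f'. 'wiyiv' -> 'wiyif'
Final form: 'wiyif'

wiyif


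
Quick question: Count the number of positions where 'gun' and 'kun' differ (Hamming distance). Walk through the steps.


Alignment:
Position 1: 'g' vs 'k' = DIFFER
Position 2: 'u' vs 'u' = match
Position 3: 'n' vs 'n' = match
Total differences: 1

1


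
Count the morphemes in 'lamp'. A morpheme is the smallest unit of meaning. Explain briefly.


Decomposition: lamp (free morpheme) = 1 morpheme(s)

1 morphemes


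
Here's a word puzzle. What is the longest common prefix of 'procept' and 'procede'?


Compare from the start: 5 characters match: 'proce'. Mismatch at position 6: 'p' vs 'd'.

proce


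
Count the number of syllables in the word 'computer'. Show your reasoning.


Break 'computer' into syllables: com-pu-ter -> com | pu | ter = 3 syllables

3 syllables


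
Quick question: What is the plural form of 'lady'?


Apply rule: Change -y to -ies (consonant + y). 'lady' becomes 'ladies'.

ladies


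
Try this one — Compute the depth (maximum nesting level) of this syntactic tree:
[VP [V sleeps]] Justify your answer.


Count bracket nesting levels:
'[' at pos 0: depth = 1
'[' at pos 4: depth = 2
Maximum depth reached: 2

2


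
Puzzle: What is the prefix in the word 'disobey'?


The word 'disobey' = 'dis' (prefix) + 'obey' (root). The prefix is 'dis'.

dis


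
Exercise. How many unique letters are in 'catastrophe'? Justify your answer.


Unique letters in 'catastrophe': {a, c, e, h, o, p, r, s, t} = 9 distinct letters.

9


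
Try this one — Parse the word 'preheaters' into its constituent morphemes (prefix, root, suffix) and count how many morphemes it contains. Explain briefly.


Step 1: Identify prefix: 'pre' (meaning: before)
Step 2: Identify root: 'heat'
Step 3: Identify suffix(es): 'er, s'
Decomposition: pre- (prefix: before) + heat (root) + -er (suffix: one who) + -s (plural)
Total morphemes: 4

4 morphemes (pre- (prefix: before) + heat (root) + -er (suffix: one who) + -s (plural))


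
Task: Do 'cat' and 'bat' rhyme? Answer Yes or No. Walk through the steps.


Rime (stressed vowel + following sounds) of 'cat': -at = /æt/
Rime of 'bat': -at = /æt/
/æt/ and /æt/ are the same ending sound, so the words rhyme.

Yes


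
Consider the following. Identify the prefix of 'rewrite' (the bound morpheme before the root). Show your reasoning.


The word 'rewrite' = 're' (prefix) + 'write' (root). The prefix is 're'.

re


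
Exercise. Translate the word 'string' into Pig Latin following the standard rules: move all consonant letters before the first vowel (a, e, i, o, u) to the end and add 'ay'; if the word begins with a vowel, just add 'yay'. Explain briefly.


'string': move consonant cluster 'str' to end and add 'ay': 'ingstray'.

ingstray


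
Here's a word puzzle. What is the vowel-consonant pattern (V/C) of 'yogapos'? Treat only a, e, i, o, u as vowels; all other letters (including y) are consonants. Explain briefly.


Letter mapping: y = C, o = V, g = C, a = V, p = C, o = V, s = C.

CVCVCVC


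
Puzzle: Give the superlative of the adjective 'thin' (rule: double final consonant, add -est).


Apply superlative formation (double final consonant, add -est): 'thin' -> 'thinnest'.

thinnest


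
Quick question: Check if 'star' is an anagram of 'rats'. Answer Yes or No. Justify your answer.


Sorted letters of 'star': 'arst'
Sorted letters of 'rats': 'arst'
They match.

Yes


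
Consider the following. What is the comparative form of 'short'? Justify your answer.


Apply comparative formation (add -er): 'short' -> 'shorter'.

shorter


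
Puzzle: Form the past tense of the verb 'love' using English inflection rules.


Apply rule: Add -d (word ends in -e). 'love' becomes 'loved'.

loved


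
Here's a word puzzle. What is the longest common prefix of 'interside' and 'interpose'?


Compare from the start: 5 characters match: 'inter'. Mismatch at position 6: 's' vs 'p'.

inter


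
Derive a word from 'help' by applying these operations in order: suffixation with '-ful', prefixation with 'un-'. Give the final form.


Step 1: Add suffix '-ful' to 'help' = 'helpful'
Step 2: Add prefix 'un-' to 'helpful' = 'unhelpful'

unhelpful


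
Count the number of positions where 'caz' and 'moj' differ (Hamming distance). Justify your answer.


Alignment:
Position 1: 'c' vs 'm' = DIFFER
Position 2: 'a' vs 'o' = DIFFER
Position 3: 'z' vs 'j' = DIFFER
Total differences: 3

3


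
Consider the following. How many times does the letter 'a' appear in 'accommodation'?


Letter 'a' in 'accommodation': found at position(s) 1, 9 = 2 occurrence(s).

2


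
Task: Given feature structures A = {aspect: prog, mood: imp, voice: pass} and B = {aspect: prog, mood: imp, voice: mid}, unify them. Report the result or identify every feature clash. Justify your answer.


Compare features:
aspect: A=prog vs B=prog -> unified: prog
mood: A=imp vs B=imp -> unified: imp
voice: A=pass vs B=mid -> CLASH
Clash detected on feature 'voice' (pass vs mid); unification fails.

CLASH on 'voice' (pass vs mid)


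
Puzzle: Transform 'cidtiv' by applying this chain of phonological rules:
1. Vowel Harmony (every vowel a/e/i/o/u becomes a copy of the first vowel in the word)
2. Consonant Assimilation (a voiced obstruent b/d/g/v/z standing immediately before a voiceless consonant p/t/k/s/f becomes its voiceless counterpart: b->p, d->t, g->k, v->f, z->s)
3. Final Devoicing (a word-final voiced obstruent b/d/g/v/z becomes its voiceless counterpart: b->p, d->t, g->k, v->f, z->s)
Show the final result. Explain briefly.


Starting form: 'cidtiv'
Rule 1: Vowel Harmony: all vowels already match. No change.
Rule 2: Consonant Assimilation: voiced obstruent before voiceless consonant becomes voiceless ('dt' -> 'tt'). 'cidtiv' -> 'cittiv'
Rule 3: Final Devoicing: word-final voiced obstruent 'v' becomes voiceless 'f'. 'cittiv' -> 'cittif'
Final form: 'cittif'

cittif


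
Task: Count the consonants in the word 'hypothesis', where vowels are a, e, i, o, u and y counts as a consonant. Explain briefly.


Consonants in 'hypothesis': h, y, p, t, h, s, s = 7 consonants.

7


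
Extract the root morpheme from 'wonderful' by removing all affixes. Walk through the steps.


Remove suffix '-ful' from 'wonderful' to get root 'wonder'.

wonder


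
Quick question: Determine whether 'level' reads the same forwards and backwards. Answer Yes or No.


Forward: 'level'
Reversed: 'level'
They are identical.

Yes


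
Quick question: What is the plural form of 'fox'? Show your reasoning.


Apply rule: Add -es (sibilant/fricative ending). 'fox' becomes 'foxes'.

foxes


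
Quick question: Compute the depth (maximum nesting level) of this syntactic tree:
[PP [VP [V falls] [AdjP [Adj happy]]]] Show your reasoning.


Count bracket nesting levels:
'[' at pos 0: depth = 1
'[' at pos 4: depth = 2
'[' at pos 8: depth = 3
'[' at pos 18: depth = 3
'[' at pos 24: depth = 4
Maximum depth reached: 4

4


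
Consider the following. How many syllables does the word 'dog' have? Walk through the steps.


Break 'dog' into syllables: dog -> dog = 1 syllable

1 syllable


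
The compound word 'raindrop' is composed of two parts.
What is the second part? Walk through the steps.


Split 'raindrop' into 'rain' + 'drop'. The second part is 'drop'.

drop


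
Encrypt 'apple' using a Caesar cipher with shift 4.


Shift each letter by 4: a -> e, p -> t, p -> t, l -> p, e -> i. Result: 'ettpi'.

ettpi


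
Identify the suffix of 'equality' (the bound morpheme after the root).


The word 'equality' = 'equal' (root) + '-ity' (suffix). The suffix is '-ity'.

ity


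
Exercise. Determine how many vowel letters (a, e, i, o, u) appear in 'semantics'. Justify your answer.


Vowels in 'semantics': e, a, i = 3 vowels.

3


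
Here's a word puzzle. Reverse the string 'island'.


Reverse 'island' character by character: 'dnalsi'.

dnalsi


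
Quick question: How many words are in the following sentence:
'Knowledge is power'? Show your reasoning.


Split into words: Knowledge | is | power = 3 words.

3


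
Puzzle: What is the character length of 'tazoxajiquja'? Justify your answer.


Spell out 'tazoxajiquja' and number each letter: t(1), a(2), z(3), o(4), x(5), a(6), j(7), i(8), q(9), u(10), j(11), a(12). Total: 12 letters.

12


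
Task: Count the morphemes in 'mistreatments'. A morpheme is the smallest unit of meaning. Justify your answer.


Decomposition: mis- (prefix) + treat (root) + -ment (suffix) + -s (plural) = 4 morpheme(s)

4 morphemes


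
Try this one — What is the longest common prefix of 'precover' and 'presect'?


Compare from the start: 3 characters match: 'pre'. Mismatch at position 4: 'c' vs 's'.

pre


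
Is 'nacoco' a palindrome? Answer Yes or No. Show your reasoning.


Forward: 'nacoco'
Reversed: 'ococan'
They differ.

No


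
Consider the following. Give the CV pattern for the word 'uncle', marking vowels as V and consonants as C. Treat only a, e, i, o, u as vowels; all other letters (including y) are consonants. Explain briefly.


Letter mapping: u = V, n = C, c = C, l = C, e = V.

VCCCV


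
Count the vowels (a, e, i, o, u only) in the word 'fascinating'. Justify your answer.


Vowels in 'fascinating': a, i, a, i = 4 vowels.

4


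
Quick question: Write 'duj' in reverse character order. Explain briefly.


Reverse 'duj' character by character: 'jud'.

jud


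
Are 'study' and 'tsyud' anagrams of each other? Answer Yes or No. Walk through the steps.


Sorted letters of 'study': 'dstuy'
Sorted letters of 'tsyud': 'dstuy'
They match.

Yes


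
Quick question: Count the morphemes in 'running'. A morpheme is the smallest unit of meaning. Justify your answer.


Decomposition: run (root) + -ing (suffix) = 2 morpheme(s)

2 morphemes


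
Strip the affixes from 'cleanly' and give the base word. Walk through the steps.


Remove suffix '-ly' from 'cleanly' to get root 'clean'.

clean


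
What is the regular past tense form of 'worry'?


Apply rule: Change -y to -ied. 'worry' becomes 'worried'.

worried


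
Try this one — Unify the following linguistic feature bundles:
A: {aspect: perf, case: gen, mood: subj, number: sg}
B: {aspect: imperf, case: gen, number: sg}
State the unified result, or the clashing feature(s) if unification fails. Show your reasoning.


Compare features:
aspect: A=perf vs B=imperf -> CLASH
case: A=gen vs B=gen -> unified: gen
mood: A=subj vs B=_ -> unified: subj
number: A=sg vs B=sg -> unified: sg
Clash detected on feature 'aspect' (perf vs imperf); unification fails.

CLASH on 'aspect' (perf vs imperf)


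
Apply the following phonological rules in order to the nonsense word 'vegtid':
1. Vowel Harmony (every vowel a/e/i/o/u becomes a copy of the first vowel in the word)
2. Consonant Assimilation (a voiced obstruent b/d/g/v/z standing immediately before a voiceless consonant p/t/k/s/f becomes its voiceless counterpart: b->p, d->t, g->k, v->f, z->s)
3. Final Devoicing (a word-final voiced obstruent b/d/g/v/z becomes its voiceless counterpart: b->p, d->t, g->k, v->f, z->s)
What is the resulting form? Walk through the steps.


Starting form: 'vegtid'
Rule 1: Vowel Harmony: all vowels become 'e' (matching first vowel). 'vegtid' -> 'vegted'
Rule 2: Consonant Assimilation: voiced obstruent before voiceless consonant becomes voiceless ('gt' -> 'kt'). 'vegted' -> 'vekted'
Rule 3: Final Devoicing: word-final voiced obstruent 'd' becomes voiceless 't'. 'vekted' -> 'vektet'
Final form: 'vektet'

vektet


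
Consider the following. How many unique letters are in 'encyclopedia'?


Unique letters in 'encyclopedia': {a, c, d, e, i, l, n, o, p, y} = 10 distinct letters.

10


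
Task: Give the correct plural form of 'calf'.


Apply rule: Change -f to -ves. 'calf' becomes 'calves'.

calves


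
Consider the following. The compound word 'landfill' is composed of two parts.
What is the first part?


Split 'landfill' into 'land' + 'fill'. The first part is 'land'.

land


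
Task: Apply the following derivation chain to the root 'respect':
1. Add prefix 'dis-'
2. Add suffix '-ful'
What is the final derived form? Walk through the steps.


Step 1: Add prefix 'dis-' to 'respect' = 'disrespect'
Step 2: Add suffix '-ful' to 'disrespect' = 'disrespectful'

disrespectful


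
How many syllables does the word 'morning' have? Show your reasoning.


Break 'morning' into syllables: morn-ing -> morn | ing = 2 syllables

2 syllables


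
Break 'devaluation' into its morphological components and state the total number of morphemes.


Step 1: Identify prefix: 'de' (meaning: reverse/remove)
Step 2: Identify root: 'value'
Step 3: Identify suffix(es): 'ation'
Decomposition: de- (prefix: reverse/remove) + value (root) + -ation (suffix: act of)
Total morphemes: 3

3 morphemes (de- (prefix: reverse/remove) + value (root) + -ation (suffix: act of))


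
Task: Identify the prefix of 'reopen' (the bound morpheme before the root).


The word 'reopen' = 're' (prefix) + 'open' (root). The prefix is 're'.

re


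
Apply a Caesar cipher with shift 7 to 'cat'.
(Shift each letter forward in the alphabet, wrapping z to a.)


Shift each letter by 7: c -> j, a -> h, t -> a. Result: 'jha'.

jha


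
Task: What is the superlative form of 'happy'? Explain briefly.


Apply superlative formation (consonant + y: change y to i, add -est): 'happy' -> 'happiest'.

happiest


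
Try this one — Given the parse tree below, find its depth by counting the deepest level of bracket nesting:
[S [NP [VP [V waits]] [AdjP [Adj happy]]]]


Count bracket nesting levels:
'[' at pos 0: depth = 1
'[' at pos 3: depth = 2
'[' at pos 7: depth = 3
'[' at pos 11: depth = 4
'[' at pos 22: depth = 3
'[' at pos 28: depth = 4
Maximum depth reached: 4

4


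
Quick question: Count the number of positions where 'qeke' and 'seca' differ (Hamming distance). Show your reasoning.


Alignment:
Position 1: 'q' vs 's' = DIFFER
Position 2: 'e' vs 'e' = match
Position 3: 'k' vs 'c' = DIFFER
Position 4: 'e' vs 'a' = DIFFER
Total differences: 3

3


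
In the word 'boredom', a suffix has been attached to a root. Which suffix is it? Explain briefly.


The word 'boredom' = 'bore' (root) + '-dom' (suffix). The suffix is '-dom'.

dom


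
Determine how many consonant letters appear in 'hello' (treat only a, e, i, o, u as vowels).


Consonants in 'hello': h, l, l = 3 consonants.

3


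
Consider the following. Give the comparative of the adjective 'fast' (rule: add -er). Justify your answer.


Apply comparative formation (add -er): 'fast' -> 'faster'.

faster


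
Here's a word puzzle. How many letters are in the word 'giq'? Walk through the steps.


Spell out 'giq' and number each letter: g(1), i(2), q(3). Total: 3 letters.

3


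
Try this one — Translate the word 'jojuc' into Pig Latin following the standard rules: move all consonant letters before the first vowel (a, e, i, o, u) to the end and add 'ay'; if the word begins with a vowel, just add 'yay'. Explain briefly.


'jojuc': move consonant cluster 'j' to end and add 'ay': 'ojucjay'.

ojucjay


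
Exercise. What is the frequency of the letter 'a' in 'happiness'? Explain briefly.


Letter 'a' in 'happiness': found at position(s) 2 = 1 occurrence(s).

1


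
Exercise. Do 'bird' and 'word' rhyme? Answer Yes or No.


Rime (stressed vowel + following sounds) of 'bird': -ird = /ɜːrd/
Rime of 'word': -ord = /ɜːrd/
/ɜːrd/ and /ɜːrd/ are the same ending sound, so the words rhyme.

Yes


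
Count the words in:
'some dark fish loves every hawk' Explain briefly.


Split into words: some | dark | fish | loves | every | hawk = 6 words.

6


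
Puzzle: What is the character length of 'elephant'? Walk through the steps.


Spell out 'elephant' and number each letter: e(1), l(2), e(3), p(4), h(5), a(6), n(7), t(8). Total: 8 letters.

8


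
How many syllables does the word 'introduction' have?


Break 'introduction' into syllables: in-tro-duc-tion -> in | tro | duc | tion = 4 syllables

4 syllables


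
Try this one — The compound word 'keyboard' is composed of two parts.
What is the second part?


Split 'keyboard' into 'key' + 'board'. The second part is 'board'.

board


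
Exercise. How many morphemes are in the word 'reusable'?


Decomposition: re- (prefix) + use (root) + -able (suffix) = 3 morpheme(s)

3 morphemes


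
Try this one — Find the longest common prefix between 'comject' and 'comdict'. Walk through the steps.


Compare from the start: 3 characters match: 'com'. Mismatch at position 4: 'j' vs 'd'.

com


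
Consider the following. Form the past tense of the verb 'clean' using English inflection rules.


Apply rule: Add -ed. 'clean' becomes 'cleaned'.

cleaned


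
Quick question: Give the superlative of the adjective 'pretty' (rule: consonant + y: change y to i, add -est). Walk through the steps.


Apply superlative formation (consonant + y: change y to i, add -est): 'pretty' -> 'prettiest'.

prettiest


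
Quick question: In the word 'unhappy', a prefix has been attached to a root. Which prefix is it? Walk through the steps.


The word 'unhappy' = 'un' (prefix) + 'happy' (root). The prefix is 'un'.

un


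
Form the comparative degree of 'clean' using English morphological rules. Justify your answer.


Apply comparative formation (add -er): 'clean' -> 'cleaner'.

cleaner


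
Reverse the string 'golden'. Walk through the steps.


Reverse 'golden' character by character: 'nedlog'.

nedlog


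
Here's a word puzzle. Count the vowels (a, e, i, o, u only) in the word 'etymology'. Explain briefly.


Vowels in 'etymology': e, o, o = 3 vowels.

3


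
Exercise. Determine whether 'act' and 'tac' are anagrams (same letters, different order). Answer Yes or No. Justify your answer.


Sorted letters of 'act': 'act'
Sorted letters of 'tac': 'act'
They match.

Yes


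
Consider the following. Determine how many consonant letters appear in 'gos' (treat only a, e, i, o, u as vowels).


Consonants in 'gos': g, s = 2 consonants.

2


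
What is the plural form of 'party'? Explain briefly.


Apply rule: Change -y to -ies (consonant + y). 'party' becomes 'parties'.

parties


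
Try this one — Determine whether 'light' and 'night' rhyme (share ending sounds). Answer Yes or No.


Rime (stressed vowel + following sounds) of 'light': -ight = /aɪt/
Rime of 'night': -ight = /aɪt/
/aɪt/ and /aɪt/ are the same ending sound, so the words rhyme.

Yes


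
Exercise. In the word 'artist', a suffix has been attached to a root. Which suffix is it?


The word 'artist' = 'art' (root) + '-ist' (suffix). The suffix is '-ist'.

ist


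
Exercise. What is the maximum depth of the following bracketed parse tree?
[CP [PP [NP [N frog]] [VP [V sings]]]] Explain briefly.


Count bracket nesting levels:
'[' at pos 0: depth = 1
'[' at pos 4: depth = 2
'[' at pos 8: depth = 3
'[' at pos 12: depth = 4
'[' at pos 22: depth = 3
'[' at pos 26: depth = 4
Maximum depth reached: 4

4


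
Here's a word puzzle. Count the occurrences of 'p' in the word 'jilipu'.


Letter 'p' in 'jilipu': found at position(s) 5 = 1 occurrence(s).

1


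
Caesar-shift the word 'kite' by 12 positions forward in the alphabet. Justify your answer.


Shift each letter by 12: k -> w, i -> u, t -> f, e -> q. Result: 'wufq'.

wufq


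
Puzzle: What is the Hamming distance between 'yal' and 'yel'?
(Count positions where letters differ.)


Alignment:
Position 1: 'y' vs 'y' = match
Position 2: 'a' vs 'e' = DIFFER
Position 3: 'l' vs 'l' = match
Total differences: 1

1


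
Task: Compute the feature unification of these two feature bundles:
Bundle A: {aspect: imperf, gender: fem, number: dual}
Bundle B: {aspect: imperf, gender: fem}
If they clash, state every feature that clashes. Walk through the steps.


Compare features:
aspect: A=imperf vs B=imperf -> unified: imperf
gender: A=fem vs B=fem -> unified: fem
number: A=dual vs B=_ -> unified: dual
No clashes found.

Unified: {aspect: imperf, gender: fem, number: dual}
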